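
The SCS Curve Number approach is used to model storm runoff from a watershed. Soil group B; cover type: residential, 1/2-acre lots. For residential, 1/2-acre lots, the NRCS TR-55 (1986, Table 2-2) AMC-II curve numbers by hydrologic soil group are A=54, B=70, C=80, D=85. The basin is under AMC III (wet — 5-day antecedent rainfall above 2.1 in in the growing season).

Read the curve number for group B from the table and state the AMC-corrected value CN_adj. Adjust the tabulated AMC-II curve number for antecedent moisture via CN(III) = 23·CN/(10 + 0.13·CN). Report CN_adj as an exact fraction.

CN_adj = 16100/191 ≈ 84.293

NRCS table: residential, 1/2-acre lots, soil group B → CN(II) = 70
Adjust CN=70 to AMC III: 23·70/(10 + 0.13·70) → 1610 ÷ (191/10) = 16100/191 ≈ 84.293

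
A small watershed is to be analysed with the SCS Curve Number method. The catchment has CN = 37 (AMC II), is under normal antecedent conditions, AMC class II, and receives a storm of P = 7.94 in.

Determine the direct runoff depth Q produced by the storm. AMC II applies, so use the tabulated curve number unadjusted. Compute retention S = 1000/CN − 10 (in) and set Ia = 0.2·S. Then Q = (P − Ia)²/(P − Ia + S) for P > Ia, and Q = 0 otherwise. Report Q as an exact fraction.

CN(II) = 37; AMC II needs no correction.
S = 1000/37 − 10 = 630/37 in ≈ 17.027 in
Initial abstraction Ia = S/5 = (630/37)/5 = 126/37 ≈ 3.405 in
Excess rainfall: 7.940 − 3.405 = 4.535 in; P > Ia so Q > 0
Q: (8389/1850)² ÷ (39889/1850) = 70375321/73794650 in (≈ 0.954 in)

Q = 70375321/73794650 in ≈ 0.954 in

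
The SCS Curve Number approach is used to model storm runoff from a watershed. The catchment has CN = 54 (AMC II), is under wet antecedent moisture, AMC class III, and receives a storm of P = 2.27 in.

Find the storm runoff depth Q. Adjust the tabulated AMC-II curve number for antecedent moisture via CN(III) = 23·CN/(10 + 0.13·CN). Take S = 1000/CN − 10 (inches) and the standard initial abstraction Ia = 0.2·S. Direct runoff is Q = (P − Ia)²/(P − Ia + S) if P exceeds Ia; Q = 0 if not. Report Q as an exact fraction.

CN(III) from CN(II)=54: (23·54)/(10 + 0.13·54) = 2700/37 ≈ 72.973
Retention S: 1000/CN − 10 with CN=72.973 → S = 100/27 ≈ 3.704 in
Initial abstraction Ia = S/5 = (100/27)/5 = 20/27 ≈ 0.741 in
Since P=2.270 > Ia=0.741: effective rainfall P−Ia = 4129/2700 in
Q: (4129/2700)² ÷ (14129/2700) = 17048641/38148300 in (≈ 0.447 in)

Q = 17048641/38148300 in ≈ 0.447 in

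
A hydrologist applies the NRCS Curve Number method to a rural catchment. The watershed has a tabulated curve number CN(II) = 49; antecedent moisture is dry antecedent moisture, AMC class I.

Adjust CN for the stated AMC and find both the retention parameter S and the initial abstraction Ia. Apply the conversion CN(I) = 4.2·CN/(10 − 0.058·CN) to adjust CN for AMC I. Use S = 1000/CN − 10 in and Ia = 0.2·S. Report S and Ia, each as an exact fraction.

Dry (AMC I): CN(I) = 4.2·49/(10 − 0.058·49) = (1029/5)/(3579/500) = 34300/1193 ≈ 28.751
Retention S: 1000/CN − 10 with CN=28.751 → S = 8500/343 ≈ 24.781 in
Ia = 0.2S: 0.2·24.781 = 4.956 in (exactly 1700/343)

S = 8500/343 in ≈ 24.781 in; Ia = 1700/343 in ≈ 4.956 in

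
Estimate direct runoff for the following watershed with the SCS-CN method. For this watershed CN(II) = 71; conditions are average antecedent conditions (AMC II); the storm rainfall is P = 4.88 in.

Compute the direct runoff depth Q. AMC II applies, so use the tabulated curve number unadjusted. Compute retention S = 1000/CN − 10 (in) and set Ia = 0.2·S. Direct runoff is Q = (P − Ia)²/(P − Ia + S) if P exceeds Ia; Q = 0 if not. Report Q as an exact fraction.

Q = 26006472/12835025 in ≈ 2.026 in

CN(II) = 71; AMC II needs no correction.
Max retention: S = 1000/71 − 10 = 290/71 in (≈ 4.085 in)
Ia = 0.2·(290/71) = 58/71 in ≈ 0.817 in
P − Ia = 4.880 − 0.817 = 7212/1775 ≈ 4.063 in (> 0, runoff occurs)
Q = (7212/1775)²/((7212/1775) + 290/71) = (52012944/3150625)/(14462/1775) = 26006472/12835025 in ≈ 2.026 in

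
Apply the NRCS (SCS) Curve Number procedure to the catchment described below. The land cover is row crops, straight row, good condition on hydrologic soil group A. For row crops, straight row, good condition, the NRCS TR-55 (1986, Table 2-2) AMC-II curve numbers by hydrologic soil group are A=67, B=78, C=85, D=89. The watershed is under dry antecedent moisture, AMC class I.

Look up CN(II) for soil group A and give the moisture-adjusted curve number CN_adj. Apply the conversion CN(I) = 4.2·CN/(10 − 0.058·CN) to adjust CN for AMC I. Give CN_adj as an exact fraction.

NRCS table: row crops, straight row, good condition, soil group A → CN(II) = 67
Dry (AMC I): CN(I) = 4.2·67/(10 − 0.058·67) = (1407/5)/(3057/500) = 46900/1019 ≈ 46.026

CN_adj = 46900/1019 ≈ 46.026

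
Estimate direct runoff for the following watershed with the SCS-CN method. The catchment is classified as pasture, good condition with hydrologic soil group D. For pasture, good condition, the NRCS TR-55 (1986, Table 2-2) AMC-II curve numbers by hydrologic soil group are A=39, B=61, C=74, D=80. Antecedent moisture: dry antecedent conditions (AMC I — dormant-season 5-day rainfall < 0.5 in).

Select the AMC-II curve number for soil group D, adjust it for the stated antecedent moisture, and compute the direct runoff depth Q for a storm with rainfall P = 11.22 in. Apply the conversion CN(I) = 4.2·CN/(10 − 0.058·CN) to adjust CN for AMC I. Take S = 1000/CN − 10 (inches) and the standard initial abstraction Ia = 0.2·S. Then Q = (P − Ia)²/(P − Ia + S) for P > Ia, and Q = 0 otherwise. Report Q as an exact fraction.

NRCS table: pasture, good condition, soil group D → CN(II) = 80
Dry (AMC I): CN(I) = 4.2·80/(10 − 0.058·80) = 336/(134/25) = 4200/67 ≈ 62.687
S = 1000/(4200/67) − 10 = 125/21 in ≈ 5.952 in
Ia = 0.2S: 0.2·5.952 = 1.190 in (exactly 25/21)
Excess rainfall: 11.220 − 1.190 = 10.030 in; P > Ia so Q > 0
Q = (10531/1050)²/((10531/1050) + 125/21) = (110901961/1102500)/(16781/1050) = 110901961/17620050 in ≈ 6.294 in

Q = 110901961/17620050 in ≈ 6.294 in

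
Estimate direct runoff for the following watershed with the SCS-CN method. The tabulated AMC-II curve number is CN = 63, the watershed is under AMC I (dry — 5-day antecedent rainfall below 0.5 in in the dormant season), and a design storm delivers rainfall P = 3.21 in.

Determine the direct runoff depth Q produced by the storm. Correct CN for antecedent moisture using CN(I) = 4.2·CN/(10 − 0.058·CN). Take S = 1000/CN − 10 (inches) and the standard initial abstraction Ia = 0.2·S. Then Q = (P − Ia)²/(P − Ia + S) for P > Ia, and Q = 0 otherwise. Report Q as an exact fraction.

CN(I) from CN(II)=63: (4.2·63)/(10 − 0.058·63) = 132300/3173 ≈ 41.696
Max retention: S = 1000/(132300/3173) − 10 = 18500/1323 in (≈ 13.983 in)
Ia = 0.2·(18500/1323) = 3700/1323 in ≈ 2.797 in
P − Ia = 3.210 − 2.797 = 54683/132300 ≈ 0.413 in (> 0, runoff occurs)
Q: (54683/132300)² ÷ (1904683/132300) = 2990230489/251989560900 in (≈ 0.012 in)

Q = 2990230489/251989560900 in ≈ 0.012 in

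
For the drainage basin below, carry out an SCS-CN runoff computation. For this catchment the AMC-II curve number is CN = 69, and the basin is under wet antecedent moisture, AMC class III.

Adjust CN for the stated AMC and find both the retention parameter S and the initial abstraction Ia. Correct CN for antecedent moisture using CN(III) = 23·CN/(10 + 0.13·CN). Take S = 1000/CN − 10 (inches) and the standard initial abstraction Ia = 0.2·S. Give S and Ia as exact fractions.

Wet (AMC III): CN(III) = 23·69/(10 + 0.13·69) = 1587/(1897/100) = 158700/1897 ≈ 83.658
Retention S: 1000/CN − 10 with CN=83.658 → S = 3100/1587 ≈ 1.953 in
Ia = 0.2·(3100/1587) = 620/1587 in ≈ 0.391 in

S = 3100/1587 in ≈ 1.953 in; Ia = 620/1587 in ≈ 0.391 in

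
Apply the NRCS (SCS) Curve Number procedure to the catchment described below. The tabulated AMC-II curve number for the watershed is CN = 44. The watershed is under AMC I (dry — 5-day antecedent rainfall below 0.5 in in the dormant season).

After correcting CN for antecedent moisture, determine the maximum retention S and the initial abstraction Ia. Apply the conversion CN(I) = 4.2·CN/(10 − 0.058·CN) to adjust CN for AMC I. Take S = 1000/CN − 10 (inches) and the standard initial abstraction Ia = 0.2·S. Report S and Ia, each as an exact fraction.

Dry (AMC I): CN(I) = 4.2·44/(10 − 0.058·44) = (924/5)/(931/125) = 3300/133 ≈ 24.812
Retention S: 1000/CN − 10 with CN=24.812 → S = 1000/33 ≈ 30.303 in
Ia = 0.2S: 0.2·30.303 = 6.061 in (exactly 200/33)

S = 1000/33 in ≈ 30.303 in; Ia = 200/33 in ≈ 6.061 in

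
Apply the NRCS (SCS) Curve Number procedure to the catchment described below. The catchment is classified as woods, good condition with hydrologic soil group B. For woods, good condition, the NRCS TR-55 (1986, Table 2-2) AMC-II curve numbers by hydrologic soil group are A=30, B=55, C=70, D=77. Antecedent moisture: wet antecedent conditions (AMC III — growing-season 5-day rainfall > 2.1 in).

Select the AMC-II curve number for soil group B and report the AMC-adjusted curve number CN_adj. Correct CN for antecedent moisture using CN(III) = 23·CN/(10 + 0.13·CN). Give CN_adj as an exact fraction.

CN_adj = 25300/343 ≈ 73.761

NRCS table: woods, good condition, soil group B → CN(II) = 55
Wet (AMC III): CN(III) = 23·55/(10 + 0.13·55) = 1265/(343/20) = 25300/343 ≈ 73.761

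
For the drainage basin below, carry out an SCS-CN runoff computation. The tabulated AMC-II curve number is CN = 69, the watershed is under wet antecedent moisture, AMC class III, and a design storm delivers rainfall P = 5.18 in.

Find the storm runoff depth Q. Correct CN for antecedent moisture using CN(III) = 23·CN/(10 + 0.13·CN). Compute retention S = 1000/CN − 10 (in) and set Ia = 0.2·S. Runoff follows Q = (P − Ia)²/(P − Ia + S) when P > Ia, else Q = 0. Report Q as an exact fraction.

Q = 144425081089/42454868550 in ≈ 3.402 in

CN(III) from CN(II)=69: (23·69)/(10 + 0.13·69) = 158700/1897 ≈ 83.658
Retention S: 1000/CN − 10 with CN=83.658 → S = 3100/1587 ≈ 1.953 in
Initial abstraction Ia = S/5 = (3100/1587)/5 = 620/1587 ≈ 0.391 in
Excess rainfall: 5.180 − 0.391 = 4.789 in; P > Ia so Q > 0
Q: (380033/79350)² ÷ (535033/79350) = 144425081089/42454868550 in (≈ 3.402 in)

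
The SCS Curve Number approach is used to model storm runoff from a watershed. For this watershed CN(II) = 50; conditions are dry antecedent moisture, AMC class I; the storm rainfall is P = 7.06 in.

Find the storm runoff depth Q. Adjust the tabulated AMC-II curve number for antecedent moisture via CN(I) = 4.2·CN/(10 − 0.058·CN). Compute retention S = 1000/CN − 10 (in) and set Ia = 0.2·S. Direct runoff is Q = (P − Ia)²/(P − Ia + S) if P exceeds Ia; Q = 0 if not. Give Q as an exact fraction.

Q = 5822569/28783650 in ≈ 0.202 in

Adjust CN=50 to AMC I: 4.2·50/(10 − 0.058·50) → 210 ÷ (71/10) = 2100/71 ≈ 29.577
Retention S: 1000/CN − 10 with CN=29.577 → S = 500/21 ≈ 23.810 in
Initial abstraction Ia = S/5 = (500/21)/5 = 100/21 ≈ 4.762 in
Excess rainfall: 7.060 − 4.762 = 2.298 in; P > Ia so Q > 0
Q = (2413/1050)²/((2413/1050) + 500/21) = (5822569/1102500)/(27413/1050) = 5822569/28783650 in ≈ 0.202 in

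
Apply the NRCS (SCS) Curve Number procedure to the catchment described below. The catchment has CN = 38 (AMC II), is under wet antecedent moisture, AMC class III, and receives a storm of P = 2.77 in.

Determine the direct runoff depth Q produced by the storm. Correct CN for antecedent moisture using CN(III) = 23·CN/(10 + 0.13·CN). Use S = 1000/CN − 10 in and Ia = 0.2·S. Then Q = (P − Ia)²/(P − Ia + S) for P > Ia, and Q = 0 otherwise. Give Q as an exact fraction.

Q = 3486784401/16127441300 in ≈ 0.216 in

CN(III) from CN(II)=38: (23·38)/(10 + 0.13·38) = 43700/747 ≈ 58.501
S = 1000/(43700/747) − 10 = 3100/437 in ≈ 7.094 in
Initial abstraction Ia = S/5 = (3100/437)/5 = 620/437 ≈ 1.419 in
Since P=2.770 > Ia=1.419: effective rainfall P−Ia = 59049/43700 in
Q: (59049/43700)² ÷ (369049/43700) = 3486784401/16127441300 in (≈ 0.216 in)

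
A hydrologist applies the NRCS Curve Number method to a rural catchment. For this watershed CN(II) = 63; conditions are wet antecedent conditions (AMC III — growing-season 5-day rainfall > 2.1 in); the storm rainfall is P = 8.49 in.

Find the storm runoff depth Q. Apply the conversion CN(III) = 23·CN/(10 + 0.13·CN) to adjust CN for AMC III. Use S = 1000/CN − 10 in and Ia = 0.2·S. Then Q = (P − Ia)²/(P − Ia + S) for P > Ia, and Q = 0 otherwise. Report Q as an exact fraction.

Wet (AMC III): CN(III) = 23·63/(10 + 0.13·63) = 1449/(1819/100) = 144900/1819 ≈ 79.659
S = 1000/(144900/1819) − 10 = 3700/1449 in ≈ 2.553 in
Ia = 0.2S: 0.2·2.553 = 0.511 in (exactly 740/1449)
P − Ia = 8.490 − 0.511 = 1156201/144900 ≈ 7.979 in (> 0, runoff occurs)
Runoff Q = (P−Ia)²/(P−Ia+S) = (7.979)²/(7.979+2.553) = 1336800752401/221146524900 ≈ 6.045 in

Q = 1336800752401/221146524900 in ≈ 6.045 in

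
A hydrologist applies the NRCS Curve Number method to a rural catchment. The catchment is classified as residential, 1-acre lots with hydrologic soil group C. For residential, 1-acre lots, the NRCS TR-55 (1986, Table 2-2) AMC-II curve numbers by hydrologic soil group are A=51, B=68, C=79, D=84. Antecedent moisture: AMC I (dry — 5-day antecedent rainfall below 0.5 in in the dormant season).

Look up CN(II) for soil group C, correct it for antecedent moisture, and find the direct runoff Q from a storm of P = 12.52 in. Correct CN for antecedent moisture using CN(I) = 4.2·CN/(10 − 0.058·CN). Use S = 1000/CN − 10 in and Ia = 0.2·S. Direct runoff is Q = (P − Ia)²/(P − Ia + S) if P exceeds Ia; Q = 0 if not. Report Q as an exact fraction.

NRCS table: residential, 1-acre lots, soil group C → CN(II) = 79
Adjust CN=79 to AMC I: 4.2·79/(10 − 0.058·79) → (1659/5) ÷ (2709/500) = 7900/129 ≈ 61.240
Max retention: S = 1000/(7900/129) − 10 = 500/79 in (≈ 6.329 in)
Initial abstraction Ia = S/5 = (500/79)/5 = 100/79 ≈ 1.266 in
Excess rainfall: 12.520 − 1.266 = 11.254 in; P > Ia so Q > 0
Q: (22227/1975)² ÷ (34727/1975) = 494039529/68585825 in (≈ 7.203 in)

Q = 494039529/68585825 in ≈ 7.203 in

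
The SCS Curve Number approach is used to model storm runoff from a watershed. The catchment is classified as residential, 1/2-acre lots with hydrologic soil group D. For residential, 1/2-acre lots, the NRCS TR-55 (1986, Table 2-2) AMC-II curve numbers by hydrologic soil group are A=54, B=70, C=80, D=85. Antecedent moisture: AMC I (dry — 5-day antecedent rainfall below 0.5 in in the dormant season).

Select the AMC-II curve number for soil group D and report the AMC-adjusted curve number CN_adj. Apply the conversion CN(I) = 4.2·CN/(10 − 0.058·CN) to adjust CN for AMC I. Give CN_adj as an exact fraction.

CN_adj = 11900/169 ≈ 70.414

NRCS table: residential, 1/2-acre lots, soil group D → CN(II) = 85
CN(I) from CN(II)=85: (4.2·85)/(10 − 0.058·85) = 11900/169 ≈ 70.414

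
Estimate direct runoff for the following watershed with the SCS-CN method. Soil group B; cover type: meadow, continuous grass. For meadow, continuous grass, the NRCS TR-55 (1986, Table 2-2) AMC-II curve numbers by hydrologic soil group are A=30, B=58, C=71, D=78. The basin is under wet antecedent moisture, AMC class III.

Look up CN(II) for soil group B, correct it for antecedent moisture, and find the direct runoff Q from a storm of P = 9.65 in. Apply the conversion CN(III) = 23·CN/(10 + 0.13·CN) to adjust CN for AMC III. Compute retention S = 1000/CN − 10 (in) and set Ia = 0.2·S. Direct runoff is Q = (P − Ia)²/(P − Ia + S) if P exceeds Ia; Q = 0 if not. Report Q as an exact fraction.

Q = 14479549561/2165495540 in ≈ 6.686 in

NRCS table: meadow, continuous grass, soil group B → CN(II) = 58
Wet (AMC III): CN(III) = 23·58/(10 + 0.13·58) = 1334/(877/50) = 66700/877 ≈ 76.055
Max retention: S = 1000/(66700/877) − 10 = 2100/667 in (≈ 3.148 in)
Ia = 0.2S: 0.2·3.148 = 0.630 in (exactly 420/667)
Excess rainfall: 9.650 − 0.630 = 9.020 in; P > Ia so Q > 0
Runoff Q = (P−Ia)²/(P−Ia+S) = (9.020)²/(9.020+3.148) = 14479549561/2165495540 ≈ 6.686 in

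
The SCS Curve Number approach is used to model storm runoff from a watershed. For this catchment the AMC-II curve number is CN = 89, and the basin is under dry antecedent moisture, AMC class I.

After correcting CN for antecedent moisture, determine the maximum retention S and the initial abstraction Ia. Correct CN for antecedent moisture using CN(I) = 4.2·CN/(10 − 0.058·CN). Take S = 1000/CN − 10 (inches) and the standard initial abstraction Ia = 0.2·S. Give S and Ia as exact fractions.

S = 5500/1869 in ≈ 2.943 in; Ia = 1100/1869 in ≈ 0.589 in

Adjust CN=89 to AMC I: 4.2·89/(10 − 0.058·89) → (1869/5) ÷ (2419/500) = 186900/2419 ≈ 77.263
S = 1000/(186900/2419) − 10 = 5500/1869 in ≈ 2.943 in
Ia = 0.2·(5500/1869) = 1100/1869 in ≈ 0.589 in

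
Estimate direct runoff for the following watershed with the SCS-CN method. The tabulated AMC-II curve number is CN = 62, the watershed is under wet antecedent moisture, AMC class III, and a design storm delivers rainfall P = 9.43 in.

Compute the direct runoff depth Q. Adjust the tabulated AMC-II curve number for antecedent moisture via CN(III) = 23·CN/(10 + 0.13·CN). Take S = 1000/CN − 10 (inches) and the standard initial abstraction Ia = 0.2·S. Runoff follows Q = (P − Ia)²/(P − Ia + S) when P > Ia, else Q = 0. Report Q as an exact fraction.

Q = 402411340881/58776796700 in ≈ 6.846 in

Wet (AMC III): CN(III) = 23·62/(10 + 0.13·62) = 1426/(903/50) = 71300/903 ≈ 78.959
Max retention: S = 1000/(71300/903) − 10 = 1900/713 in (≈ 2.665 in)
Initial abstraction Ia = S/5 = (1900/713)/5 = 380/713 ≈ 0.533 in
Since P=9.430 > Ia=0.533: effective rainfall P−Ia = 634359/71300 in
Q: (634359/71300)² ÷ (824359/71300) = 402411340881/58776796700 in (≈ 6.846 in)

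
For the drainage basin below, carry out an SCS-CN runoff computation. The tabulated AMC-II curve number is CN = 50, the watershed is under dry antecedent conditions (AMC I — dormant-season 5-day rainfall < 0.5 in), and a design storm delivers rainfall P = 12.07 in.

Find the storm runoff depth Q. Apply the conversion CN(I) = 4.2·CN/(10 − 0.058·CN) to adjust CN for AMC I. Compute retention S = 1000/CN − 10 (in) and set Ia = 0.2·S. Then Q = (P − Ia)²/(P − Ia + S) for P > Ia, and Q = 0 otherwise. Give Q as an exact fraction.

Q = 235530409/137228700 in ≈ 1.716 in

CN(I) from CN(II)=50: (4.2·50)/(10 − 0.058·50) = 2100/71 ≈ 29.577
Retention S: 1000/CN − 10 with CN=29.577 → S = 500/21 ≈ 23.810 in
Ia = 0.2·(500/21) = 100/21 in ≈ 4.762 in
Since P=12.070 > Ia=4.762: effective rainfall P−Ia = 15347/2100 in
Q = (15347/2100)²/((15347/2100) + 500/21) = (235530409/4410000)/(65347/2100) = 235530409/137228700 in ≈ 1.716 in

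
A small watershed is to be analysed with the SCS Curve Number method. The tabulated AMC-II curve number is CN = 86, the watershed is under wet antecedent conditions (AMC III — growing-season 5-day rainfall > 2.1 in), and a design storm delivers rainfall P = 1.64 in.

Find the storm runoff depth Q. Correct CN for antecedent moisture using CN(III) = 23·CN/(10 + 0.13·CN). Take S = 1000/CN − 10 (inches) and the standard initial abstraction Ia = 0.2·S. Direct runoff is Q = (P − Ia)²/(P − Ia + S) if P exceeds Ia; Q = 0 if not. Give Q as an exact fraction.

Wet (AMC III): CN(III) = 23·86/(10 + 0.13·86) = 1978/(1059/50) = 98900/1059 ≈ 93.390
Retention S: 1000/CN − 10 with CN=93.390 → S = 700/989 ≈ 0.708 in
Initial abstraction Ia = S/5 = (700/989)/5 = 140/989 ≈ 0.142 in
Excess rainfall: 1.640 − 0.142 = 1.498 in; P > Ia so Q > 0
Runoff Q = (P−Ia)²/(P−Ia+S) = (1.498)²/(1.498+0.708) = 1372628401/1348724025 ≈ 1.018 in

Q = 1372628401/1348724025 in ≈ 1.018 in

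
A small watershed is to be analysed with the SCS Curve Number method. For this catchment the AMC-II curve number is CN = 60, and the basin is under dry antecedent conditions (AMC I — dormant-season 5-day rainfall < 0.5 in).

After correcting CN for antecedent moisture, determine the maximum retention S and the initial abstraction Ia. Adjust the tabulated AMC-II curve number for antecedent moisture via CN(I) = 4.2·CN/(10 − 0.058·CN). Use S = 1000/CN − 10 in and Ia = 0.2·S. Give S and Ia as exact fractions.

S = 1000/63 in ≈ 15.873 in; Ia = 200/63 in ≈ 3.175 in

CN(I) from CN(II)=60: (4.2·60)/(10 − 0.058·60) = 6300/163 ≈ 38.650
S = 1000/(6300/163) − 10 = 1000/63 in ≈ 15.873 in
Ia = 0.2·(1000/63) = 200/63 in ≈ 3.175 in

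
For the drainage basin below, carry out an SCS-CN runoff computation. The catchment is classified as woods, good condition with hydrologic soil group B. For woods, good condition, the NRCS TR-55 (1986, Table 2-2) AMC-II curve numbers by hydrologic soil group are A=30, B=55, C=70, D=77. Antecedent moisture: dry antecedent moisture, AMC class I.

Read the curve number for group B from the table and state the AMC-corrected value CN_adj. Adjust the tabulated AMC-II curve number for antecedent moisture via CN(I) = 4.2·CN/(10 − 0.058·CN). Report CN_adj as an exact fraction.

CN_adj = 7700/227 ≈ 33.921

NRCS table: woods, good condition, soil group B → CN(II) = 55
Adjust CN=55 to AMC I: 4.2·55/(10 − 0.058·55) → 231 ÷ (681/100) = 7700/227 ≈ 33.921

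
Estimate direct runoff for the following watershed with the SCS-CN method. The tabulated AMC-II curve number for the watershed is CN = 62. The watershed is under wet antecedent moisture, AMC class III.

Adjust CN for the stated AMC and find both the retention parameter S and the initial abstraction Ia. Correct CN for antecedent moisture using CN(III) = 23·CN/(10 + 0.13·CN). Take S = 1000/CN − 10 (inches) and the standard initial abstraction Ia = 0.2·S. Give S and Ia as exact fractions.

S = 1900/713 in ≈ 2.665 in; Ia = 380/713 in ≈ 0.533 in

Adjust CN=62 to AMC III: 23·62/(10 + 0.13·62) → 1426 ÷ (903/50) = 71300/903 ≈ 78.959
Retention S: 1000/CN − 10 with CN=78.959 → S = 1900/713 ≈ 2.665 in
Ia = 0.2S: 0.2·2.665 = 0.533 in (exactly 380/713)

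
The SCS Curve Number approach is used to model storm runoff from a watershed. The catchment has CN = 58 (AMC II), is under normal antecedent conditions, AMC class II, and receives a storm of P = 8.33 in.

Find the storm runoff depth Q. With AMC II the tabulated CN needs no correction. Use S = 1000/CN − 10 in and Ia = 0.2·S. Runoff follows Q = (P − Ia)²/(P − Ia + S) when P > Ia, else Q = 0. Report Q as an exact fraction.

Q = 56897407/16967900 in ≈ 3.353 in

CN(II) = 58; AMC II needs no correction.
Max retention: S = 1000/58 − 10 = 210/29 in (≈ 7.241 in)
Ia = 0.2·(210/29) = 42/29 in ≈ 1.448 in
Excess rainfall: 8.330 − 1.448 = 6.882 in; P > Ia so Q > 0
Runoff Q = (P−Ia)²/(P−Ia+S) = (6.882)²/(6.882+7.241) = 56897407/16967900 ≈ 3.353 in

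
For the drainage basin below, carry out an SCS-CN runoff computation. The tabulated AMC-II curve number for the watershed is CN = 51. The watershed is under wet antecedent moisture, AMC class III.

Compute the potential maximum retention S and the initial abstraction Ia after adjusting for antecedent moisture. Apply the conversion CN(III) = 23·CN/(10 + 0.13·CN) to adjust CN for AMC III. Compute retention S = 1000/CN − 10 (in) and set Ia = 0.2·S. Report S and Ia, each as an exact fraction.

Adjust CN=51 to AMC III: 23·51/(10 + 0.13·51) → 1173 ÷ (1663/100) = 117300/1663 ≈ 70.535
Max retention: S = 1000/(117300/1663) − 10 = 4900/1173 in (≈ 4.177 in)
Ia = 0.2S: 0.2·4.177 = 0.835 in (exactly 980/1173)

S = 4900/1173 in ≈ 4.177 in; Ia = 980/1173 in ≈ 0.835 in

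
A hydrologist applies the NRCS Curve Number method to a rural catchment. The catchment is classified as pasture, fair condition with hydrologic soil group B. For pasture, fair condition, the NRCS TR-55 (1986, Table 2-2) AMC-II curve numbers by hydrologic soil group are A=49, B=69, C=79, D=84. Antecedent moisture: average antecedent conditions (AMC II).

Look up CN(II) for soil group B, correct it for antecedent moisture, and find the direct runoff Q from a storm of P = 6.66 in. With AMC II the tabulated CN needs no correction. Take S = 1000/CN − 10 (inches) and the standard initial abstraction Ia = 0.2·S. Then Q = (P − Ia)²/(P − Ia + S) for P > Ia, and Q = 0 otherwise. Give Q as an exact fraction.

Q = 395095129/122050650 in ≈ 3.237 in

NRCS table: pasture, fair condition, soil group B → CN(II) = 69
Average conditions: CN = 69 (no AMC adjustment).
S = 1000/69 − 10 = 310/69 in ≈ 4.493 in
Ia = 0.2·(310/69) = 62/69 in ≈ 0.899 in
Excess rainfall: 6.660 − 0.899 = 5.761 in; P > Ia so Q > 0
Q: (19877/3450)² ÷ (35377/3450) = 395095129/122050650 in (≈ 3.237 in)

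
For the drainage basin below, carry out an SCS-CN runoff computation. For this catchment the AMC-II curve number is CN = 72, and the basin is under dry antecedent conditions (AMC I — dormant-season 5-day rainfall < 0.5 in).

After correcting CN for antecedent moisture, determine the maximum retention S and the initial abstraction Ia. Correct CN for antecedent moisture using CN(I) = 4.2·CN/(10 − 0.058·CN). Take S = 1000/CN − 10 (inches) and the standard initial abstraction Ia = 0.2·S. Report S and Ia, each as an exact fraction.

S = 250/27 in ≈ 9.259 in; Ia = 50/27 in ≈ 1.852 in

Adjust CN=72 to AMC I: 4.2·72/(10 − 0.058·72) → (1512/5) ÷ (728/125) = 675/13 ≈ 51.923
Max retention: S = 1000/(675/13) − 10 = 250/27 in (≈ 9.259 in)
Initial abstraction Ia = S/5 = (250/27)/5 = 50/27 ≈ 1.852 in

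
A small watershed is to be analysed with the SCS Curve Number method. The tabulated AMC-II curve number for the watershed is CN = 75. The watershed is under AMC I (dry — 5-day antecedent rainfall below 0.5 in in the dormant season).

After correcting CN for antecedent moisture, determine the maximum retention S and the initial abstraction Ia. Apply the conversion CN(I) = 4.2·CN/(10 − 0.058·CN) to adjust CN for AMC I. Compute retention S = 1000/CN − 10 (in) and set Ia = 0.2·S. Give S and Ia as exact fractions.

Dry (AMC I): CN(I) = 4.2·75/(10 − 0.058·75) = 315/(113/20) = 6300/113 ≈ 55.752
Retention S: 1000/CN − 10 with CN=55.752 → S = 500/63 ≈ 7.937 in
Ia = 0.2·(500/63) = 100/63 in ≈ 1.587 in

S = 500/63 in ≈ 7.937 in; Ia = 100/63 in ≈ 1.587 in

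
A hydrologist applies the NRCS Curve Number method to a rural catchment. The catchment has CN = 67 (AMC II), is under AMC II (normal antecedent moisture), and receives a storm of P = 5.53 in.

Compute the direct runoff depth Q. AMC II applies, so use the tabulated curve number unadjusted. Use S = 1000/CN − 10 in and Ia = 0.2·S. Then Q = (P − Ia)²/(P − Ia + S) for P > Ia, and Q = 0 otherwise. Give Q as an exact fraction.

Average conditions: CN = 67 (no AMC adjustment).
Retention S: 1000/CN − 10 with CN=67.000 → S = 330/67 ≈ 4.925 in
Initial abstraction Ia = S/5 = (330/67)/5 = 66/67 ≈ 0.985 in
P − Ia = 5.530 − 0.985 = 30451/6700 ≈ 4.545 in (> 0, runoff occurs)
Q = (30451/6700)²/((30451/6700) + 330/67) = (927263401/44890000)/(63451/6700) = 927263401/425121700 in ≈ 2.181 in

Q = 927263401/425121700 in ≈ 2.181 in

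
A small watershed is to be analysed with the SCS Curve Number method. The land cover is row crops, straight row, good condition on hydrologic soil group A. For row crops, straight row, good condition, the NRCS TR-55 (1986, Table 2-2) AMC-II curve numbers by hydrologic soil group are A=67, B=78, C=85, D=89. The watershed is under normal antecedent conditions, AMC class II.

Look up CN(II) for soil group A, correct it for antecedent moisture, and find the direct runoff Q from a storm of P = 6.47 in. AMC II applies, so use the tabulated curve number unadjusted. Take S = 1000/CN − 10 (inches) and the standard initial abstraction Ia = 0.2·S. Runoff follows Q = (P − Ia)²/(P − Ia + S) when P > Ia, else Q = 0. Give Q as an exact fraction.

Q = 1350489001/467318300 in ≈ 2.890 in

NRCS table: row crops, straight row, good condition, soil group A → CN(II) = 67
AMC II — tabulated CN = 67 applies directly.
S = 1000/67 − 10 = 330/67 in ≈ 4.925 in
Initial abstraction Ia = S/5 = (330/67)/5 = 66/67 ≈ 0.985 in
Excess rainfall: 6.470 − 0.985 = 5.485 in; P > Ia so Q > 0
Runoff Q = (P−Ia)²/(P−Ia+S) = (5.485)²/(5.485+4.925) = 1350489001/467318300 ≈ 2.890 in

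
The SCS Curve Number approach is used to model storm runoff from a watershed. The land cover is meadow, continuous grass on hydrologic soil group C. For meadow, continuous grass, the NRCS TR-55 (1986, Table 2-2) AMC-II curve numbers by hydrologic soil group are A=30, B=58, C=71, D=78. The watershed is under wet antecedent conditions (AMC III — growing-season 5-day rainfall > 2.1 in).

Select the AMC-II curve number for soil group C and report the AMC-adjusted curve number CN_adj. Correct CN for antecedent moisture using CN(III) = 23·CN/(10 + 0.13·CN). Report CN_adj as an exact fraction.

NRCS table: meadow, continuous grass, soil group C → CN(II) = 71
Adjust CN=71 to AMC III: 23·71/(10 + 0.13·71) → 1633 ÷ (1923/100) = 163300/1923 ≈ 84.919

CN_adj = 163300/1923 ≈ 84.919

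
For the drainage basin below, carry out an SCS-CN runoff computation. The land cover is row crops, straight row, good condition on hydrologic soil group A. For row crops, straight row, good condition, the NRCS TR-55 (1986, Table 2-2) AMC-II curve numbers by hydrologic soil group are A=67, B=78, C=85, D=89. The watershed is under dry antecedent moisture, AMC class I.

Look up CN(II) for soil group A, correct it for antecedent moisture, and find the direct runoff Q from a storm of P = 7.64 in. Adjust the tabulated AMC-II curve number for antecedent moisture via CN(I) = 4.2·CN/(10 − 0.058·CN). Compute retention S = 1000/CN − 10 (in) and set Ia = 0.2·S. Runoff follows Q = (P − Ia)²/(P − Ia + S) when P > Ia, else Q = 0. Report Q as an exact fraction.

Q = 3853802241/2340063775 in ≈ 1.647 in

NRCS table: row crops, straight row, good condition, soil group A → CN(II) = 67
CN(I) from CN(II)=67: (4.2·67)/(10 − 0.058·67) = 46900/1019 ≈ 46.026
Max retention: S = 1000/(46900/1019) − 10 = 5500/469 in (≈ 11.727 in)
Initial abstraction Ia = S/5 = (5500/469)/5 = 1100/469 ≈ 2.345 in
P − Ia = 7.640 − 2.345 = 62079/11725 ≈ 5.295 in (> 0, runoff occurs)
Q = (62079/11725)²/((62079/11725) + 5500/469) = (3853802241/137475625)/(199579/11725) = 3853802241/2340063775 in ≈ 1.647 in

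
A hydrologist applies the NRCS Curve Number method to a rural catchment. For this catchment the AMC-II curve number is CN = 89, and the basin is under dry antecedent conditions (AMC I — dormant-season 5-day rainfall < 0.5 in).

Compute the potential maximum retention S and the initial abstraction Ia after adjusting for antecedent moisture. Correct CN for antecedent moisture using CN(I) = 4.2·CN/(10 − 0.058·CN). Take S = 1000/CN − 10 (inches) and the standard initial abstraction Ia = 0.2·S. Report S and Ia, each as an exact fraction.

Dry (AMC I): CN(I) = 4.2·89/(10 − 0.058·89) = (1869/5)/(2419/500) = 186900/2419 ≈ 77.263
Max retention: S = 1000/(186900/2419) − 10 = 5500/1869 in (≈ 2.943 in)
Initial abstraction Ia = S/5 = (5500/1869)/5 = 1100/1869 ≈ 0.589 in

S = 5500/1869 in ≈ 2.943 in; Ia = 1100/1869 in ≈ 0.589 in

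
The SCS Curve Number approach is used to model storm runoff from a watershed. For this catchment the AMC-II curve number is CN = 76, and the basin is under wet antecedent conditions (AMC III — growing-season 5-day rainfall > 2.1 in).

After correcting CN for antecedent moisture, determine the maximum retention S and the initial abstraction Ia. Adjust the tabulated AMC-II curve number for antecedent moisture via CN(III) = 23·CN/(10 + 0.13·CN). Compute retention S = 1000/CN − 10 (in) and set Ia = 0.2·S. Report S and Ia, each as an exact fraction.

S = 600/437 in ≈ 1.373 in; Ia = 120/437 in ≈ 0.275 in

Wet (AMC III): CN(III) = 23·76/(10 + 0.13·76) = 1748/(497/25) = 43700/497 ≈ 87.928
Max retention: S = 1000/(43700/497) − 10 = 600/437 in (≈ 1.373 in)
Ia = 0.2S: 0.2·1.373 = 0.275 in (exactly 120/437)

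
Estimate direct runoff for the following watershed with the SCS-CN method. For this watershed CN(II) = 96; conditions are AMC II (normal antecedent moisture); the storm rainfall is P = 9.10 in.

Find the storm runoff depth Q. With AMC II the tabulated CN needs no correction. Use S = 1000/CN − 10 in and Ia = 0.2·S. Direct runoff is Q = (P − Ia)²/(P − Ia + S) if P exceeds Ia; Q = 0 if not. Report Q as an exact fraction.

Q = 292681/33960 in ≈ 8.618 in

AMC II — tabulated CN = 96 applies directly.
Retention S: 1000/CN − 10 with CN=96.000 → S = 5/12 ≈ 0.417 in
Ia = 0.2·(5/12) = 1/12 in ≈ 0.083 in
Since P=9.100 > Ia=0.083: effective rainfall P−Ia = 541/60 in
Runoff Q = (P−Ia)²/(P−Ia+S) = (9.017)²/(9.017+0.417) = 292681/33960 ≈ 8.618 in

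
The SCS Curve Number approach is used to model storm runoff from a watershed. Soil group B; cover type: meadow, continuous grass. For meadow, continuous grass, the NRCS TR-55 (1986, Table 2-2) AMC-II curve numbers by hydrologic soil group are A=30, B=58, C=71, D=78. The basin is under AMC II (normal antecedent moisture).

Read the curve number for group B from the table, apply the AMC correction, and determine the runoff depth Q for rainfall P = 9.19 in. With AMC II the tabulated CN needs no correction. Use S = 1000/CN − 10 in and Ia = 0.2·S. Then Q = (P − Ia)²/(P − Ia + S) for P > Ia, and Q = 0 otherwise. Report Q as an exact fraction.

NRCS table: meadow, continuous grass, soil group B → CN(II) = 58
AMC II — tabulated CN = 58 applies directly.
Retention S: 1000/CN − 10 with CN=58.000 → S = 210/29 ≈ 7.241 in
Ia = 0.2·(210/29) = 42/29 in ≈ 1.448 in
Since P=9.190 > Ia=1.448: effective rainfall P−Ia = 22451/2900 in
Q = (22451/2900)²/((22451/2900) + 210/29) = (504047401/8410000)/(43451/2900) = 504047401/126007900 in ≈ 4.000 in

Q = 504047401/126007900 in ≈ 4.000 in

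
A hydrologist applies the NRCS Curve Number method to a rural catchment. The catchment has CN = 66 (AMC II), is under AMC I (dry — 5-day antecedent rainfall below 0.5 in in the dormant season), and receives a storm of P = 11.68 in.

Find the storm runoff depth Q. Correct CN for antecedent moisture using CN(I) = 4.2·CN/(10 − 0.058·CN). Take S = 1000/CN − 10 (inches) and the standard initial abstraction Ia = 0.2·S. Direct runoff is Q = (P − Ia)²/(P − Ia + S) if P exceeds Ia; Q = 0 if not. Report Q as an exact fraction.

Dry (AMC I): CN(I) = 4.2·66/(10 − 0.058·66) = (1386/5)/(1543/250) = 69300/1543 ≈ 44.913
S = 1000/(69300/1543) − 10 = 8500/693 in ≈ 12.266 in
Ia = 0.2·(8500/693) = 1700/693 in ≈ 2.453 in
Excess rainfall: 11.680 − 2.453 = 9.227 in; P > Ia so Q > 0
Q = (159856/17325)²/((159856/17325) + 8500/693) = (25553940736/300155625)/(372356/17325) = 6388485184/1612766925 in ≈ 3.961 in

Q = 6388485184/1612766925 in ≈ 3.961 in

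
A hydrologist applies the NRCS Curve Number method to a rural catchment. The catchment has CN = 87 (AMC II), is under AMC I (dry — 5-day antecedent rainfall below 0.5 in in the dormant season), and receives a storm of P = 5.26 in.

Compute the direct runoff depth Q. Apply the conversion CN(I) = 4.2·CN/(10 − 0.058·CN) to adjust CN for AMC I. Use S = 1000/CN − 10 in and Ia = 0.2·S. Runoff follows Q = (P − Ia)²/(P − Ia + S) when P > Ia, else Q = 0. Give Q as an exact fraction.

Q = 172641081001/67644766350 in ≈ 2.552 in

Dry (AMC I): CN(I) = 4.2·87/(10 − 0.058·87) = (1827/5)/(2477/500) = 182700/2477 ≈ 73.759
Max retention: S = 1000/(182700/2477) − 10 = 6500/1827 in (≈ 3.558 in)
Ia = 0.2·(6500/1827) = 1300/1827 in ≈ 0.712 in
Since P=5.260 > Ia=0.712: effective rainfall P−Ia = 415501/91350 in
Runoff Q = (P−Ia)²/(P−Ia+S) = (4.548)²/(4.548+3.558) = 172641081001/67644766350 ≈ 2.552 in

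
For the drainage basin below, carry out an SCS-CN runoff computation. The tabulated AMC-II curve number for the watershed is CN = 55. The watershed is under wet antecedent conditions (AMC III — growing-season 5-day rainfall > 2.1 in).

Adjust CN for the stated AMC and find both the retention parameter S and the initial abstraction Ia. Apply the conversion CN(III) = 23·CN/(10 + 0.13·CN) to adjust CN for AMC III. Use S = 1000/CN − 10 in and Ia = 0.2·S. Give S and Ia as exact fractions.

Wet (AMC III): CN(III) = 23·55/(10 + 0.13·55) = 1265/(343/20) = 25300/343 ≈ 73.761
Max retention: S = 1000/(25300/343) − 10 = 900/253 in (≈ 3.557 in)
Initial abstraction Ia = S/5 = (900/253)/5 = 180/253 ≈ 0.711 in

S = 900/253 in ≈ 3.557 in; Ia = 180/253 in ≈ 0.711 in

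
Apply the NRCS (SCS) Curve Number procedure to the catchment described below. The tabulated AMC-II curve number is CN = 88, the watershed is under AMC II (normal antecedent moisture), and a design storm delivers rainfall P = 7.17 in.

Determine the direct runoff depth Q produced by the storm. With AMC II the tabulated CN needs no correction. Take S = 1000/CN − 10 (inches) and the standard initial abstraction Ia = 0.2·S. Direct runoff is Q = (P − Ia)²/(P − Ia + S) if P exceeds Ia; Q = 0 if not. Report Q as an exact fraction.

Q = 19187523/3331900 in ≈ 5.759 in

Average conditions: CN = 88 (no AMC adjustment).
Retention S: 1000/CN − 10 with CN=88.000 → S = 15/11 ≈ 1.364 in
Ia = 0.2S: 0.2·1.364 = 0.273 in (exactly 3/11)
Excess rainfall: 7.170 − 0.273 = 6.897 in; P > Ia so Q > 0
Runoff Q = (P−Ia)²/(P−Ia+S) = (6.897)²/(6.897+1.364) = 19187523/3331900 ≈ 5.759 in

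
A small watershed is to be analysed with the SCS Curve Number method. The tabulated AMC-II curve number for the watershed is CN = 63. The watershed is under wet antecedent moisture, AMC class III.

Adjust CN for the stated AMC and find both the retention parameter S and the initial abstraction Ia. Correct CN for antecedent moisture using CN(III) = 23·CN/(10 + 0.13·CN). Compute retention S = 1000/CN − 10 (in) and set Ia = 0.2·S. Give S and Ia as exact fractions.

S = 3700/1449 in ≈ 2.553 in; Ia = 740/1449 in ≈ 0.511 in

Adjust CN=63 to AMC III: 23·63/(10 + 0.13·63) → 1449 ÷ (1819/100) = 144900/1819 ≈ 79.659
Max retention: S = 1000/(144900/1819) − 10 = 3700/1449 in (≈ 2.553 in)
Ia = 0.2S: 0.2·2.553 = 0.511 in (exactly 740/1449)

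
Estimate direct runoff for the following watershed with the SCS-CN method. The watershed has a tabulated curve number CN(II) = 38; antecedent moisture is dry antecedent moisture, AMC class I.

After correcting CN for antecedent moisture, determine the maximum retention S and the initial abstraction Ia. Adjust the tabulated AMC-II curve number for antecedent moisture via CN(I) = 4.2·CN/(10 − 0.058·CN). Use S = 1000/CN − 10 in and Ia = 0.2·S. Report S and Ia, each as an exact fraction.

Adjust CN=38 to AMC I: 4.2·38/(10 − 0.058·38) → (798/5) ÷ (1949/250) = 39900/1949 ≈ 20.472
S = 1000/(39900/1949) − 10 = 15500/399 in ≈ 38.847 in
Ia = 0.2·(15500/399) = 3100/399 in ≈ 7.769 in

S = 15500/399 in ≈ 38.847 in; Ia = 3100/399 in ≈ 7.769 in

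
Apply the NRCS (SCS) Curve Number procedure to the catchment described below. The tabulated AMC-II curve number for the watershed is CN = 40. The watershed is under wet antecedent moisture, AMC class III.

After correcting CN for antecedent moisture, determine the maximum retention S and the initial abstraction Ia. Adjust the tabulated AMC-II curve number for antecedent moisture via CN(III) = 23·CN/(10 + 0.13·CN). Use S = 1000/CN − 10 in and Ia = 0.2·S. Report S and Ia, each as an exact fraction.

Adjust CN=40 to AMC III: 23·40/(10 + 0.13·40) → 920 ÷ (76/5) = 1150/19 ≈ 60.526
S = 1000/(1150/19) − 10 = 150/23 in ≈ 6.522 in
Ia = 0.2S: 0.2·6.522 = 1.304 in (exactly 30/23)

S = 150/23 in ≈ 6.522 in; Ia = 30/23 in ≈ 1.304 in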